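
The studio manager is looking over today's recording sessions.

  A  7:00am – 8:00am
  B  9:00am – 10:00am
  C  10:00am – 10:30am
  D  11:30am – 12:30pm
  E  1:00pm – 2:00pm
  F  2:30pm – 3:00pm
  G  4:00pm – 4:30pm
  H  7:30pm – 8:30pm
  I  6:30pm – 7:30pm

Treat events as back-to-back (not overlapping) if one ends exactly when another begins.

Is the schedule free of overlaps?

Yes

Sorted by start: A, B, C, D, E, F, G, I, H.
B starts after A ends — done with A.
C starts exactly when B ends (back-to-back, no overlap) — done with B.
D starts after C ends — done with C.
E starts after D ends — done with D.
F starts after E ends — done with E.
G starts after F ends — done with F.
I starts after G ends — done with G.
H starts exactly when I ends (back-to-back, no overlap).
Every pair is clear; the schedule has no overlaps.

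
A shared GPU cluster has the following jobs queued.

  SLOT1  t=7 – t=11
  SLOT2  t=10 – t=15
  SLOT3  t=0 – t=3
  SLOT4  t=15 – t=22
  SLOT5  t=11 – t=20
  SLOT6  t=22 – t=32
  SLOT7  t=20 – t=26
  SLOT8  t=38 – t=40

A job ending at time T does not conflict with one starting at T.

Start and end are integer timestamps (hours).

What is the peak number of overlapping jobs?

2

Walk through starts and ends in time order (an end at T is processed before a start at T):
t=0 start SLOT3 → 1
t=3 end SLOT3 → 0
t=7 start SLOT1 → 1
t=10 start SLOT2 → 2
t=11 end SLOT1 → 1
t=11 start SLOT5 → 2
t=15 end SLOT2 → 1
t=15 start SLOT4 → 2
t=20 end SLOT5 → 1
t=20 start SLOT7 → 2
t=22 end SLOT4 → 1
t=22 start SLOT6 → 2
t=26 end SLOT7 → 1
t=32 end SLOT6 → 0
t=38 start SLOT8 → 1
t=40 end SLOT8 → 0
Peak is 2, at t=10 (SLOT1, SLOT2).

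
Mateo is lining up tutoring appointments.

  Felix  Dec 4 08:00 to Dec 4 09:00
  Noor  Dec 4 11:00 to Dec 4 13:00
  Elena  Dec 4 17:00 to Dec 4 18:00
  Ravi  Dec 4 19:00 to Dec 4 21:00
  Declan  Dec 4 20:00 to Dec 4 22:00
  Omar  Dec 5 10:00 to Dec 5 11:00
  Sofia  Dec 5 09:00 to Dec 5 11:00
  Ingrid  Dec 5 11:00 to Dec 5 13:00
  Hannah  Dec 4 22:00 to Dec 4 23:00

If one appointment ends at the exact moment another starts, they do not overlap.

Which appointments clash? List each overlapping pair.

Sorted by start: Felix, Noor, Elena, Ravi, Declan, Hannah, Sofia, Omar, Ingrid.
Noor starts after Felix ends, so Felix has no further overlaps.
Elena starts after Noor ends, so Noor has no further overlaps.
Ravi starts after Elena ends, so Elena has no further overlaps.
Declan starts before Ravi ends → Ravi and Declan overlap.
Hannah starts after Ravi ends, so Ravi has no further overlaps.
Hannah starts exactly when Declan ends (back-to-back, no overlap), so Declan has no further overlaps.
Sofia starts after Hannah ends, so Hannah has no further overlaps.
Omar starts before Sofia ends → Sofia and Omar overlap.
Ingrid starts exactly when Sofia ends (back-to-back, no overlap).
Ingrid starts exactly when Omar ends (back-to-back, no overlap).

Declan & Ravi, Omar & Sofia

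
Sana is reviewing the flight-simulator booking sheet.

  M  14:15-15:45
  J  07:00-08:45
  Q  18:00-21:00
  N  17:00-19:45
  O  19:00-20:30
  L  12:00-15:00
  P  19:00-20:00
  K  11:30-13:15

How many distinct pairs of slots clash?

Check each pair: they overlap iff neither finishes before the other starts.
Sorted by start: J, K, L, M, N, Q, O, P.
K starts after J ends; J is clear from here.
L starts before K ends → K and L overlap.
M starts after K ends; K is clear from here.
M starts before L ends → L and M overlap.
N starts after L ends; L is clear from here.
N starts after M ends; M is clear from here.
Q starts before N ends → N and Q overlap.
O starts before N ends → N and O overlap.
P starts before N ends → N and P overlap.
O starts before Q ends → Q and O overlap.
P starts before Q ends → Q and P overlap.
P starts before O ends → O and P overlap.
Overlapping pairs: K & L, L & M, N & O, N & P, N & Q, O & P, O & Q, P & Q — 8 in total.

8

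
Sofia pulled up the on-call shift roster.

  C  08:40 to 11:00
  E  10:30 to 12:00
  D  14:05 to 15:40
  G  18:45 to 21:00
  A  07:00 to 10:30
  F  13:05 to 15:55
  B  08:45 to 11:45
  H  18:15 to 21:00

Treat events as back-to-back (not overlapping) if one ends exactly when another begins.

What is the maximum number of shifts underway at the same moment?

Walk through starts and ends in time order (an end at T is processed before a start at T):
07:00 start A → 1
08:40 start C → 2
08:45 start B → 3
10:30 end A → 2
10:30 start E → 3
11:00 end C → 2
11:45 end B → 1
12:00 end E → 0
13:05 start F → 1
14:05 start D → 2
15:40 end D → 1
15:55 end F → 0
18:15 start H → 1
18:45 start G → 2
21:00 end G → 1
21:00 end H → 0
Peak is 3, at 08:45 (A, B, C).

3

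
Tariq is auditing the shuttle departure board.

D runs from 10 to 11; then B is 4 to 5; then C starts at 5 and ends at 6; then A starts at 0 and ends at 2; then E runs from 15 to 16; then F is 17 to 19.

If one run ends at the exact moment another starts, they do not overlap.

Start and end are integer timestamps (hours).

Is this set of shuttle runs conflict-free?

Check each pair: they overlap iff neither finishes before the other starts.
Sorted by start: A, B, C, D, E, F.
B starts after A ends, so A has no further overlaps.
C starts exactly when B ends (back-to-back, no overlap), so B has no further overlaps.
D starts after C ends, so C has no further overlaps.
E starts after D ends, so D has no further overlaps.
F starts after E ends.
Every pair is clear; the schedule has no overlaps.

Yes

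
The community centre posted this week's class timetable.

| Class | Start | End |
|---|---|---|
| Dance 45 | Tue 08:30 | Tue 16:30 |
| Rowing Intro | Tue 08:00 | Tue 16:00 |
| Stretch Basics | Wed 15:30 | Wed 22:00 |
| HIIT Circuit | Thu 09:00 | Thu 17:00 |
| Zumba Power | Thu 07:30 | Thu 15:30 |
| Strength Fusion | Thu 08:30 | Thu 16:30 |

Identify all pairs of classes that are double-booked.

Sorted by start: Rowing Intro, Dance 45, Stretch Basics, Zumba Power, Strength Fusion, HIIT Circuit.
Dance 45 starts before Rowing Intro ends → Rowing Intro and Dance 45 overlap.
Stretch Basics starts after Rowing Intro ends, so Rowing Intro has no further overlaps.
Stretch Basics starts after Dance 45 ends, so Dance 45 has no further overlaps.
Zumba Power starts after Stretch Basics ends, so Stretch Basics has no further overlaps.
Strength Fusion starts before Zumba Power ends → Zumba Power and Strength Fusion overlap.
HIIT Circuit starts before Zumba Power ends → Zumba Power and HIIT Circuit overlap.
HIIT Circuit starts before Strength Fusion ends → Strength Fusion and HIIT Circuit overlap.

Dance 45 & Rowing Intro, HIIT Circuit & Strength Fusion, HIIT Circuit & Zumba Power, Strength Fusion & Zumba Power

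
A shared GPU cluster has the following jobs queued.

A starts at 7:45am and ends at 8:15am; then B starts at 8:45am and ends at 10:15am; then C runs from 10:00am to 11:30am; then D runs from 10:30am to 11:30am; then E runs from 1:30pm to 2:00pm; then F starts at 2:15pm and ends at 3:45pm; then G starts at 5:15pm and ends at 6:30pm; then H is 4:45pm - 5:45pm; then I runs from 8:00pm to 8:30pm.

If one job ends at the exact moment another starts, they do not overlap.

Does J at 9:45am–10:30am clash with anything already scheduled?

Yes — it overlaps B, C

A: ends 8:15am at or before J starts 9:45am → clear.
B: starts 8:45am before J ends 10:30am, and ends 10:15am after J starts 9:45am → overlap.
C: starts 10:00am before J ends 10:30am, and ends 11:30am after J starts 9:45am → overlap.
D: starts 10:30am at or after J ends 10:30am → clear.
E: starts 1:30pm at or after J ends 10:30am → clear.
F: starts 2:15pm at or after J ends 10:30am → clear.
H: starts 4:45pm at or after J ends 10:30am → clear.
G: starts 5:15pm at or after J ends 10:30am → clear.
I: starts 8:00pm at or after J ends 10:30am → clear.
J overlaps B, C.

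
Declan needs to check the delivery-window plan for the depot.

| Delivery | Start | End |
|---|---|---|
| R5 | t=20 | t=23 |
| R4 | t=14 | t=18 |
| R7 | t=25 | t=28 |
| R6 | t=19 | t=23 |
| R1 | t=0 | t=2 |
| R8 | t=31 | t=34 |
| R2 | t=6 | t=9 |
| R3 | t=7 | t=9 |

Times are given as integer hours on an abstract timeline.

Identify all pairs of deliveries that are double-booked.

Check each pair: they overlap iff neither finishes before the other starts.
Sorted by start: R1, R2, R3, R4, R6, R5, R7, R8.
R2 starts after R1 ends; R1 is clear from here.
R3 starts before R2 ends → R2 and R3 overlap.
R4 starts after R2 ends; R2 is clear from here.
R4 starts after R3 ends; R3 is clear from here.
R6 starts after R4 ends; R4 is clear from here.
R5 starts before R6 ends → R6 and R5 overlap.
R7 starts after R6 ends; R6 is clear from here.
R7 starts after R5 ends; R5 is clear from here.
R8 starts after R7 ends.

R2 & R3, R5 & R6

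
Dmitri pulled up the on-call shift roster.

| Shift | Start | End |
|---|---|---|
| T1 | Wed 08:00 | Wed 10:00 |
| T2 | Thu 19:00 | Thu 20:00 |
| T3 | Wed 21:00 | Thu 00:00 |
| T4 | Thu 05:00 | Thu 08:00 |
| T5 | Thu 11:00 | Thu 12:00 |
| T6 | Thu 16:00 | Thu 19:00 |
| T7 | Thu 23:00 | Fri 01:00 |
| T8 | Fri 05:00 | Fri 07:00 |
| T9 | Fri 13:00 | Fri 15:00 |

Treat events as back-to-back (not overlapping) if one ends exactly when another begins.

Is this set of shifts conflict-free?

Sorted by start: T1, T3, T4, T5, T6, T2, T7, T8, T9.
T3 starts after T1 ends; T1 is clear from here.
T4 starts after T3 ends; T3 is clear from here.
T5 starts after T4 ends; T4 is clear from here.
T6 starts after T5 ends; T5 is clear from here.
T2 starts exactly when T6 ends (back-to-back, no overlap); T6 is clear from here.
T7 starts after T2 ends; T2 is clear from here.
T8 starts after T7 ends; T7 is clear from here.
T9 starts after T8 ends.
Every pair is clear; the schedule has no overlaps.

Yes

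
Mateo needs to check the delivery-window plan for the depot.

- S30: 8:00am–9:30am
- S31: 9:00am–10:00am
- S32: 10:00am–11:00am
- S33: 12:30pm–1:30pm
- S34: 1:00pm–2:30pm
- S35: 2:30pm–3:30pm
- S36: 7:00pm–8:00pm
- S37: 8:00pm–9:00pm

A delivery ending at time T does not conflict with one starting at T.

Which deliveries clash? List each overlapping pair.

S30 & S31, S33 & S34

Sorted by start: S30, S31, S32, S33, S34, S35, S36, S37.
S31 starts before S30 ends → S30 and S31 overlap.
S32 starts after S30 ends; S30 is clear from here.
S32 starts exactly when S31 ends (back-to-back, no overlap); S31 is clear from here.
S33 starts after S32 ends; S32 is clear from here.
S34 starts before S33 ends → S33 and S34 overlap.
S35 starts after S33 ends; S33 is clear from here.
S35 starts exactly when S34 ends (back-to-back, no overlap); S34 is clear from here.
S36 starts after S35 ends; S35 is clear from here.
S37 starts exactly when S36 ends (back-to-back, no overlap).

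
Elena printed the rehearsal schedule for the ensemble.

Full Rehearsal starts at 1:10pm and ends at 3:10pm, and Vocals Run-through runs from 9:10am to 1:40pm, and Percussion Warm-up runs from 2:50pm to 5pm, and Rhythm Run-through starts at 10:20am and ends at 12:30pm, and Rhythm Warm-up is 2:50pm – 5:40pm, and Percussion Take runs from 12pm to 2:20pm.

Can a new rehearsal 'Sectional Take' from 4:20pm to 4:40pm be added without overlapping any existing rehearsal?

No — it overlaps Percussion Warm-up, Rhythm Warm-up

Vocals Run-through: ends 1:40pm at or before Sectional Take starts 4:20pm → clear.
Rhythm Run-through: ends 12:30pm at or before Sectional Take starts 4:20pm → clear.
Percussion Take: ends 2:20pm at or before Sectional Take starts 4:20pm → clear.
Full Rehearsal: ends 3:10pm at or before Sectional Take starts 4:20pm → clear.
Percussion Warm-up: starts 2:50pm before Sectional Take ends 4:40pm, and ends 5pm after Sectional Take starts 4:20pm → overlap.
Rhythm Warm-up: starts 2:50pm before Sectional Take ends 4:40pm, and ends 5:40pm after Sectional Take starts 4:20pm → overlap.
Sectional Take overlaps Percussion Warm-up, Rhythm Warm-up.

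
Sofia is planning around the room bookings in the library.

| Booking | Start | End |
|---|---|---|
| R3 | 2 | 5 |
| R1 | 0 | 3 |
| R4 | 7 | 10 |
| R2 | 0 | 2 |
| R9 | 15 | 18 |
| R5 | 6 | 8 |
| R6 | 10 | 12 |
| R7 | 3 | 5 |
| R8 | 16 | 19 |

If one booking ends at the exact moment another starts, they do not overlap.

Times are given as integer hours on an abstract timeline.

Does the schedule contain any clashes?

Two intervals overlap when each starts before the other ends.
Sorted by start: R1, R2, R3, R7, R5, R4, R6, R9, R8.
R2 starts before R1 ends → R1 and R2 overlap.
That's a conflict, so the schedule is not conflict-free.

Yes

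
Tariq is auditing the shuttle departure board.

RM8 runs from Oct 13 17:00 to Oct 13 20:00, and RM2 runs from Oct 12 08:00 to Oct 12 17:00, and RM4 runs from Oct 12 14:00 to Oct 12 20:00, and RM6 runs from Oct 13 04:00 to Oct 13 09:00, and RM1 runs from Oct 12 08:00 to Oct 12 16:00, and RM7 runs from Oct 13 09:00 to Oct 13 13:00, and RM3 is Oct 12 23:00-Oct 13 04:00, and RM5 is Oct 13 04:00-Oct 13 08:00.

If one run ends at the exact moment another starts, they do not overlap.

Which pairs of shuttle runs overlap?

RM1 & RM2, RM1 & RM4, RM2 & RM4, RM5 & RM6

Check each pair: they overlap iff neither finishes before the other starts.
Sorted by start: RM1, RM2, RM4, RM3, RM5, RM6, RM7, RM8.
RM2 starts before RM1 ends → RM1 and RM2 overlap.
RM4 starts before RM1 ends → RM1 and RM4 overlap.
RM3 starts after RM1 ends — done with RM1.
RM4 starts before RM2 ends → RM2 and RM4 overlap.
RM3 starts after RM2 ends — done with RM2.
RM3 starts after RM4 ends — done with RM4.
RM5 starts exactly when RM3 ends (back-to-back, no overlap) — done with RM3.
RM6 starts before RM5 ends → RM5 and RM6 overlap.
RM7 starts after RM5 ends — done with RM5.
RM7 starts exactly when RM6 ends (back-to-back, no overlap) — done with RM6.
RM8 starts after RM7 ends.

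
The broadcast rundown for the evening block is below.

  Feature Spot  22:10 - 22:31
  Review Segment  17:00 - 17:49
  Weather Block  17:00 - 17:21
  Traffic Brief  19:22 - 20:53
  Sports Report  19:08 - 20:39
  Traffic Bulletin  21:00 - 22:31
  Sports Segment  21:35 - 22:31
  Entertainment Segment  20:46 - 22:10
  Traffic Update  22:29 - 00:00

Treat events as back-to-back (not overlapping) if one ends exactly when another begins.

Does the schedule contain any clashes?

Sorted by start: Review Segment, Weather Block, Sports Report, Traffic Brief, Entertainment Segment, Traffic Bulletin, Sports Segment, Feature Spot, Traffic Update.
Weather Block starts before Review Segment ends → Review Segment and Weather Block overlap.
That's a conflict, so the schedule is not conflict-free.

Yes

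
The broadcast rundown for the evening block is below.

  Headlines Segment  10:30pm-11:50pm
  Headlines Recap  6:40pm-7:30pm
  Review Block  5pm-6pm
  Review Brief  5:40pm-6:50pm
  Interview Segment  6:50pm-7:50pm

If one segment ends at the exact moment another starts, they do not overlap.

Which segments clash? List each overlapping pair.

Sorted by start: Review Block, Review Brief, Headlines Recap, Interview Segment, Headlines Segment.
Review Brief starts before Review Block ends → Review Block and Review Brief overlap.
Headlines Recap starts after Review Block ends — done with Review Block.
Headlines Recap starts before Review Brief ends → Review Brief and Headlines Recap overlap.
Interview Segment starts exactly when Review Brief ends (back-to-back, no overlap) — done with Review Brief.
Interview Segment starts before Headlines Recap ends → Headlines Recap and Interview Segment overlap.
Headlines Segment starts after Headlines Recap ends.
Headlines Segment starts after Interview Segment ends.

Headlines Recap & Interview Segment, Headlines Recap & Review Brief, Review Block & Review Brief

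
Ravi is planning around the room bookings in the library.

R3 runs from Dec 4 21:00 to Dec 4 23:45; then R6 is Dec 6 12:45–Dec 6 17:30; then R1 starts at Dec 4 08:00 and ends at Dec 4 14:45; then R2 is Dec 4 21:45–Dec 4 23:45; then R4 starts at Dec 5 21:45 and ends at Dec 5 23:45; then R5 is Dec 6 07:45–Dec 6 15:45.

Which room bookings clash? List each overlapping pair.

R2 & R3, R5 & R6

Two intervals overlap when each starts before the other ends.
Sorted by start: R1, R3, R2, R4, R5, R6.
R3 starts after R1 ends — done with R1.
R2 starts before R3 ends → R3 and R2 overlap.
R4 starts after R3 ends — done with R3.
R4 starts after R2 ends — done with R2.
R5 starts after R4 ends — done with R4.
R6 starts before R5 ends → R5 and R6 overlap.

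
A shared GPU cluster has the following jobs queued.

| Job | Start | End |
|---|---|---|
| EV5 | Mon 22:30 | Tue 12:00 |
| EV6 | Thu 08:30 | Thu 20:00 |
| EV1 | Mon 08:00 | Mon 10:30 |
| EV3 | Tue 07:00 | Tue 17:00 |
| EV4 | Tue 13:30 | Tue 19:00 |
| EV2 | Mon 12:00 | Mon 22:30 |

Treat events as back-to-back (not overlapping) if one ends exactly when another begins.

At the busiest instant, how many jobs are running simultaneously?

2

Sort all start/end points and keep a running count:
Mon 08:00 start EV1 → 1
Mon 10:30 end EV1 → 0
Mon 12:00 start EV2 → 1
Mon 22:30 end EV2 → 0
Mon 22:30 start EV5 → 1
Tue 07:00 start EV3 → 2
Tue 12:00 end EV5 → 1
Tue 13:30 start EV4 → 2
Tue 17:00 end EV3 → 1
Tue 19:00 end EV4 → 0
Thu 08:30 start EV6 → 1
Thu 20:00 end EV6 → 0
Peak is 2, at Tue 07:00 (EV3, EV5).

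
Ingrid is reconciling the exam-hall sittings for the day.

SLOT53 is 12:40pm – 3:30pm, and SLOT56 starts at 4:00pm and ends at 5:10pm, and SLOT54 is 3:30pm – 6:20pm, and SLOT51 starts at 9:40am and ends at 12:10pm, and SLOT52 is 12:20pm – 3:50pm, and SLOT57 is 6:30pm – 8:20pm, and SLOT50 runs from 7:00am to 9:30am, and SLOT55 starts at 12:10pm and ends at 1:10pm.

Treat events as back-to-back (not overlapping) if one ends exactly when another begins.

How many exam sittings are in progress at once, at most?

3

Sort all start/end points and keep a running count:
7:00am start SLOT50 → 1
9:30am end SLOT50 → 0
9:40am start SLOT51 → 1
12:10pm end SLOT51 → 0
12:10pm start SLOT55 → 1
12:20pm start SLOT52 → 2
12:40pm start SLOT53 → 3
1:10pm end SLOT55 → 2
3:30pm end SLOT53 → 1
3:30pm start SLOT54 → 2
3:50pm end SLOT52 → 1
4:00pm start SLOT56 → 2
5:10pm end SLOT56 → 1
6:20pm end SLOT54 → 0
6:30pm start SLOT57 → 1
8:20pm end SLOT57 → 0
Peak is 3, at 12:40pm (SLOT52, SLOT53, SLOT55).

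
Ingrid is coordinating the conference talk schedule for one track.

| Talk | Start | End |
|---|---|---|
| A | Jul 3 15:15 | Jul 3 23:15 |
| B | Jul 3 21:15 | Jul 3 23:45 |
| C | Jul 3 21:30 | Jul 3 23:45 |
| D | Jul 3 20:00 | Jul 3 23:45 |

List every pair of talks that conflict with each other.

Sorted by start: A, D, B, C.
D starts before A ends → A and D overlap.
B starts before A ends → A and B overlap.
C starts before A ends → A and C overlap.
B starts before D ends → D and B overlap.
C starts before D ends → D and C overlap.
C starts before B ends → B and C overlap.

A & B, A & C, A & D, B & C, B & D, C & D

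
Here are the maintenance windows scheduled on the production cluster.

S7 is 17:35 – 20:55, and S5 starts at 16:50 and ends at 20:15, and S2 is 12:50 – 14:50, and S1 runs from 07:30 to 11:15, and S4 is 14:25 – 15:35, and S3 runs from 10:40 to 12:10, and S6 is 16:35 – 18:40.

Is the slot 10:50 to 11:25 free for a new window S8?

S1: starts 07:30 before S8 ends 11:25, and ends 11:15 after S8 starts 10:50 → overlap.
S3: starts 10:40 before S8 ends 11:25, and ends 12:10 after S8 starts 10:50 → overlap.
S2: starts 12:50 at or after S8 ends 11:25 → clear.
S4: starts 14:25 at or after S8 ends 11:25 → clear.
S6: starts 16:35 at or after S8 ends 11:25 → clear.
S5: starts 16:50 at or after S8 ends 11:25 → clear.
S7: starts 17:35 at or after S8 ends 11:25 → clear.
S8 overlaps S1, S3.

No — it overlaps S1, S3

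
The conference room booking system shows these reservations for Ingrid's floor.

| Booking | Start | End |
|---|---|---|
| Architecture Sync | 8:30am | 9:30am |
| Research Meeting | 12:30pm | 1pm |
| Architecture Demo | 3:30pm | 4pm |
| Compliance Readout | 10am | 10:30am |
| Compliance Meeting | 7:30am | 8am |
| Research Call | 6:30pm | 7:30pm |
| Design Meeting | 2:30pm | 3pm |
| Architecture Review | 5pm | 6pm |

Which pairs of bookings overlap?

Sorted by start: Compliance Meeting, Architecture Sync, Compliance Readout, Research Meeting, Design Meeting, Architecture Demo, Architecture Review, Research Call.
Architecture Sync starts after Compliance Meeting ends; Compliance Meeting is clear from here.
Compliance Readout starts after Architecture Sync ends; Architecture Sync is clear from here.
Research Meeting starts after Compliance Readout ends; Compliance Readout is clear from here.
Design Meeting starts after Research Meeting ends; Research Meeting is clear from here.
Architecture Demo starts after Design Meeting ends; Design Meeting is clear from here.
Architecture Review starts after Architecture Demo ends; Architecture Demo is clear from here.
Research Call starts after Architecture Review ends.

none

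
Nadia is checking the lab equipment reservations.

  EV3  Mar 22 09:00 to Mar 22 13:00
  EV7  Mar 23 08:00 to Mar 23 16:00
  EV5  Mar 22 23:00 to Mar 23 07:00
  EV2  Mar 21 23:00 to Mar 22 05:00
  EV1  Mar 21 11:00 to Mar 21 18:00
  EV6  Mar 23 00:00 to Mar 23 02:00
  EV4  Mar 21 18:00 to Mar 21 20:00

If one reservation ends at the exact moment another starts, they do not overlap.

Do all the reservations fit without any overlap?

No

Sorted by start: EV1, EV4, EV2, EV3, EV5, EV6, EV7.
EV4 starts exactly when EV1 ends (back-to-back, no overlap); EV1 is clear from here.
EV2 starts after EV4 ends; EV4 is clear from here.
EV3 starts after EV2 ends; EV2 is clear from here.
EV5 starts after EV3 ends; EV3 is clear from here.
EV6 starts before EV5 ends → EV5 and EV6 overlap.
That's a conflict, so the schedule is not conflict-free.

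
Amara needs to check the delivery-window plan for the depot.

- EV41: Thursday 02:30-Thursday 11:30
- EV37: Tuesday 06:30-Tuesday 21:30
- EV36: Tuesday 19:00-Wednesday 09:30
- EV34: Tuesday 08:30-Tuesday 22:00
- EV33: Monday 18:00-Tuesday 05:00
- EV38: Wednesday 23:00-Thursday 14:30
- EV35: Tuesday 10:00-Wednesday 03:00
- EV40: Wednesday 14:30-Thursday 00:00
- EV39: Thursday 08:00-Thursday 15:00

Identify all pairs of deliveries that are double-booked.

Two intervals overlap when each starts before the other ends.
Sorted by start: EV33, EV37, EV34, EV35, EV36, EV40, EV38, EV41, EV39.
EV37 starts after EV33 ends, so EV33 has no further overlaps.
EV34 starts before EV37 ends → EV37 and EV34 overlap.
EV35 starts before EV37 ends → EV37 and EV35 overlap.
EV36 starts before EV37 ends → EV37 and EV36 overlap.
EV40 starts after EV37 ends, so EV37 has no further overlaps.
EV35 starts before EV34 ends → EV34 and EV35 overlap.
EV36 starts before EV34 ends → EV34 and EV36 overlap.
EV40 starts after EV34 ends, so EV34 has no further overlaps.
EV36 starts before EV35 ends → EV35 and EV36 overlap.
EV40 starts after EV35 ends, so EV35 has no further overlaps.
EV40 starts after EV36 ends, so EV36 has no further overlaps.
EV38 starts before EV40 ends → EV40 and EV38 overlap.
EV41 starts after EV40 ends, so EV40 has no further overlaps.
EV41 starts before EV38 ends → EV38 and EV41 overlap.
EV39 starts before EV38 ends → EV38 and EV39 overlap.
EV39 starts before EV41 ends → EV41 and EV39 overlap.

EV34 & EV35, EV34 & EV36, EV34 & EV37, EV35 & EV36, EV35 & EV37, EV36 & EV37, EV38 & EV39, EV38 & EV40, EV38 & EV41, EV39 & EV41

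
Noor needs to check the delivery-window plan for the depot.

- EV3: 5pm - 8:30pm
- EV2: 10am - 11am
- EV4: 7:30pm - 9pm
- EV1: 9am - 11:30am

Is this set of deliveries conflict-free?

No

Sorted by start: EV1, EV2, EV3, EV4.
EV2 starts before EV1 ends → EV1 and EV2 overlap.
That's a conflict, so the schedule is not conflict-free.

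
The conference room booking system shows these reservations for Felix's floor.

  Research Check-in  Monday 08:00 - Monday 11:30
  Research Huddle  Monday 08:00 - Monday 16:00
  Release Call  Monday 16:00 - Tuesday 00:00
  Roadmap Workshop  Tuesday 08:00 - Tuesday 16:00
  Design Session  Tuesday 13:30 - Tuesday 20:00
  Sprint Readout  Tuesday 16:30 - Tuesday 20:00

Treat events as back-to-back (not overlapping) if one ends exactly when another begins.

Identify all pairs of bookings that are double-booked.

Design Session & Roadmap Workshop, Design Session & Sprint Readout, Research Check-in & Research Huddle

Sorted by start: Research Check-in, Research Huddle, Release Call, Roadmap Workshop, Design Session, Sprint Readout.
Research Huddle starts before Research Check-in ends → Research Check-in and Research Huddle overlap.
Release Call starts after Research Check-in ends, so nothing later overlaps Research Check-in either.
Release Call starts exactly when Research Huddle ends (back-to-back, no overlap), so nothing later overlaps Research Huddle either.
Roadmap Workshop starts after Release Call ends, so nothing later overlaps Release Call either.
Design Session starts before Roadmap Workshop ends → Roadmap Workshop and Design Session overlap.
Sprint Readout starts after Roadmap Workshop ends.
Sprint Readout starts before Design Session ends → Design Session and Sprint Readout overlap.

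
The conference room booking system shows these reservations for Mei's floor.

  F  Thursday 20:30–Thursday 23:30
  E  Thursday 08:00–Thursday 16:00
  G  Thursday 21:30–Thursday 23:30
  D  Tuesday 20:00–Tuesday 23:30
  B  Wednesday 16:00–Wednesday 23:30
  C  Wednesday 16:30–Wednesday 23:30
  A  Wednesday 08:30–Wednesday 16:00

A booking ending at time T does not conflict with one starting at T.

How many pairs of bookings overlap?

2

Sorted by start: D, A, B, C, E, F, G.
A starts after D ends — done with D.
B starts exactly when A ends (back-to-back, no overlap) — done with A.
C starts before B ends → B and C overlap.
E starts after B ends — done with B.
E starts after C ends — done with C.
F starts after E ends — done with E.
G starts before F ends → F and G overlap.
Overlapping pairs: B & C, F & G — 2 in total.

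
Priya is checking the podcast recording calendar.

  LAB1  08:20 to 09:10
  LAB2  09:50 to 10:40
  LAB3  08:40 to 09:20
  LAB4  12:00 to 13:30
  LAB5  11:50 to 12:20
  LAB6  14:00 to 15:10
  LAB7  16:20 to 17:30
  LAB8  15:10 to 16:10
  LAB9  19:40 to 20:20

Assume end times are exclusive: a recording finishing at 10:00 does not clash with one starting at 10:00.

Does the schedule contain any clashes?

Yes

Check each pair: they overlap iff neither finishes before the other starts.
Sorted by start: LAB1, LAB3, LAB2, LAB5, LAB4, LAB6, LAB8, LAB7, LAB9.
LAB3 starts before LAB1 ends → LAB1 and LAB3 overlap.
That's a conflict, so the schedule is not conflict-free.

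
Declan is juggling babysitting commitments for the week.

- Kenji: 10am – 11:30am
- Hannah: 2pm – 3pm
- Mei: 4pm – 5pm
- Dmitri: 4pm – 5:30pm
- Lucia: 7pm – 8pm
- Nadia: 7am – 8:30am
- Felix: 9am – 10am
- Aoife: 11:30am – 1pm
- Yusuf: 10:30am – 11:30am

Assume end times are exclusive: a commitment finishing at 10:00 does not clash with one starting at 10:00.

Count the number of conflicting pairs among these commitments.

2

Sorted by start: Nadia, Felix, Kenji, Yusuf, Aoife, Hannah, Mei, Dmitri, Lucia.
Felix starts after Nadia ends, so nothing later overlaps Nadia either.
Kenji starts exactly when Felix ends (back-to-back, no overlap), so nothing later overlaps Felix either.
Yusuf starts before Kenji ends → Kenji and Yusuf overlap.
Aoife starts exactly when Kenji ends (back-to-back, no overlap), so nothing later overlaps Kenji either.
Aoife starts exactly when Yusuf ends (back-to-back, no overlap), so nothing later overlaps Yusuf either.
Hannah starts after Aoife ends, so nothing later overlaps Aoife either.
Mei starts after Hannah ends, so nothing later overlaps Hannah either.
Dmitri starts before Mei ends → Mei and Dmitri overlap.
Lucia starts after Mei ends.
Lucia starts after Dmitri ends.
Overlapping pairs: Dmitri & Mei, Kenji & Yusuf — 2 in total.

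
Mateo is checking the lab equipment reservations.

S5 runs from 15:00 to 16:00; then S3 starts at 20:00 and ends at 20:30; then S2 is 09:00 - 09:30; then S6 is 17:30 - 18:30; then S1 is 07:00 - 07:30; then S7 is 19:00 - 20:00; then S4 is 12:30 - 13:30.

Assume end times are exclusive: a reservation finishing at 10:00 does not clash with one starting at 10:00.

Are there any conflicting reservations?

No

Sorted by start: S1, S2, S4, S5, S6, S7, S3.
S2 starts after S1 ends; S1 is clear from here.
S4 starts after S2 ends; S2 is clear from here.
S5 starts after S4 ends; S4 is clear from here.
S6 starts after S5 ends; S5 is clear from here.
S7 starts after S6 ends; S6 is clear from here.
S3 starts exactly when S7 ends (back-to-back, no overlap).
Every pair is clear; the schedule has no overlaps.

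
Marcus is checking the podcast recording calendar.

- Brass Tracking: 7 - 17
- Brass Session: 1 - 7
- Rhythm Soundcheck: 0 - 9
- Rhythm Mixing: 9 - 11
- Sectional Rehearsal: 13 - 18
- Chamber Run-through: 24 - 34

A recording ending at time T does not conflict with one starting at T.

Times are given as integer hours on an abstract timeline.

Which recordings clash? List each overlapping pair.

Sorted by start: Rhythm Soundcheck, Brass Session, Brass Tracking, Rhythm Mixing, Sectional Rehearsal, Chamber Run-through.
Brass Session starts before Rhythm Soundcheck ends → Rhythm Soundcheck and Brass Session overlap.
Brass Tracking starts before Rhythm Soundcheck ends → Rhythm Soundcheck and Brass Tracking overlap.
Rhythm Mixing starts exactly when Rhythm Soundcheck ends (back-to-back, no overlap); Rhythm Soundcheck is clear from here.
Brass Tracking starts exactly when Brass Session ends (back-to-back, no overlap); Brass Session is clear from here.
Rhythm Mixing starts before Brass Tracking ends → Brass Tracking and Rhythm Mixing overlap.
Sectional Rehearsal starts before Brass Tracking ends → Brass Tracking and Sectional Rehearsal overlap.
Chamber Run-through starts after Brass Tracking ends.
Sectional Rehearsal starts after Rhythm Mixing ends; Rhythm Mixing is clear from here.
Chamber Run-through starts after Sectional Rehearsal ends.

Brass Session & Rhythm Soundcheck, Brass Tracking & Rhythm Mixing, Brass Tracking & Rhythm Soundcheck, Brass Tracking & Sectional Rehearsal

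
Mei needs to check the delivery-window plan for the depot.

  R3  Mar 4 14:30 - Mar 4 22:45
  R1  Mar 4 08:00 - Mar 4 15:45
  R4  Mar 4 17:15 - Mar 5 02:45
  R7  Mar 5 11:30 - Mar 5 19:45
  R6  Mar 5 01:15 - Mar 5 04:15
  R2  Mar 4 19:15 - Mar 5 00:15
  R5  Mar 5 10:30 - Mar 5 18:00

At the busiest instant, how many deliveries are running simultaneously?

Walk through starts and ends in time order (an end at T is processed before a start at T):
Mar 4 08:00 start R1 → 1
Mar 4 14:30 start R3 → 2
Mar 4 15:45 end R1 → 1
Mar 4 17:15 start R4 → 2
Mar 4 19:15 start R2 → 3
Mar 4 22:45 end R3 → 2
Mar 5 00:15 end R2 → 1
Mar 5 01:15 start R6 → 2
Mar 5 02:45 end R4 → 1
Mar 5 04:15 end R6 → 0
Mar 5 10:30 start R5 → 1
Mar 5 11:30 start R7 → 2
Mar 5 18:00 end R5 → 1
Mar 5 19:45 end R7 → 0
Peak is 3, at Mar 4 19:15 (R2, R3, R4).

3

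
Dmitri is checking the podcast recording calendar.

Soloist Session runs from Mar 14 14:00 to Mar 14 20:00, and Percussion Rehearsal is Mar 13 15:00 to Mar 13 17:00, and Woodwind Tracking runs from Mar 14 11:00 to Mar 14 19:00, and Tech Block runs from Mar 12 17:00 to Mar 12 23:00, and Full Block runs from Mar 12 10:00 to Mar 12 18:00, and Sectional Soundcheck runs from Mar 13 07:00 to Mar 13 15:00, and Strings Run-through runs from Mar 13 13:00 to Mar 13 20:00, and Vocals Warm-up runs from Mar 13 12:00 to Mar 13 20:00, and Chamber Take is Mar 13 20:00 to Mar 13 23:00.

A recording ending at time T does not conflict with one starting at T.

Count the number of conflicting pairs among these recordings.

Sorted by start: Full Block, Tech Block, Sectional Soundcheck, Vocals Warm-up, Strings Run-through, Percussion Rehearsal, Chamber Take, Woodwind Tracking, Soloist Session.
Tech Block starts before Full Block ends → Full Block and Tech Block overlap.
Sectional Soundcheck starts after Full Block ends, so Full Block has no further overlaps.
Sectional Soundcheck starts after Tech Block ends, so Tech Block has no further overlaps.
Vocals Warm-up starts before Sectional Soundcheck ends → Sectional Soundcheck and Vocals Warm-up overlap.
Strings Run-through starts before Sectional Soundcheck ends → Sectional Soundcheck and Strings Run-through overlap.
Percussion Rehearsal starts exactly when Sectional Soundcheck ends (back-to-back, no overlap), so Sectional Soundcheck has no further overlaps.
Strings Run-through starts before Vocals Warm-up ends → Vocals Warm-up and Strings Run-through overlap.
Percussion Rehearsal starts before Vocals Warm-up ends → Vocals Warm-up and Percussion Rehearsal overlap.
Chamber Take starts exactly when Vocals Warm-up ends (back-to-back, no overlap), so Vocals Warm-up has no further overlaps.
Percussion Rehearsal starts before Strings Run-through ends → Strings Run-through and Percussion Rehearsal overlap.
Chamber Take starts exactly when Strings Run-through ends (back-to-back, no overlap), so Strings Run-through has no further overlaps.
Chamber Take starts after Percussion Rehearsal ends, so Percussion Rehearsal has no further overlaps.
Woodwind Tracking starts after Chamber Take ends, so Chamber Take has no further overlaps.
Soloist Session starts before Woodwind Tracking ends → Woodwind Tracking and Soloist Session overlap.
Overlapping pairs: Full Block & Tech Block, Percussion Rehearsal & Strings Run-through, Percussion Rehearsal & Vocals Warm-up, Sectional Soundcheck & Strings Run-through, Sectional Soundcheck & Vocals Warm-up, Soloist Session & Woodwind Tracking, Strings Run-through & Vocals Warm-up — 7 in total.

7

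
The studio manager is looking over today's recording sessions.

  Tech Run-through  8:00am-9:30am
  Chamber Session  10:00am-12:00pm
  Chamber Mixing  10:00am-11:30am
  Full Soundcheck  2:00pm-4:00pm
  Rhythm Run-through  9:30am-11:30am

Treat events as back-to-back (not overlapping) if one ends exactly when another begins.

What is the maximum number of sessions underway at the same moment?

3

Walk through starts and ends in time order (an end at T is processed before a start at T):
8:00am start Tech Run-through → 1
9:30am end Tech Run-through → 0
9:30am start Rhythm Run-through → 1
10:00am start Chamber Mixing → 2
10:00am start Chamber Session → 3
11:30am end Chamber Mixing → 2
11:30am end Rhythm Run-through → 1
12:00pm end Chamber Session → 0
2:00pm start Full Soundcheck → 1
4:00pm end Full Soundcheck → 0
Peak is 3, at 10:00am (Chamber Mixing, Chamber Session, Rhythm Run-through).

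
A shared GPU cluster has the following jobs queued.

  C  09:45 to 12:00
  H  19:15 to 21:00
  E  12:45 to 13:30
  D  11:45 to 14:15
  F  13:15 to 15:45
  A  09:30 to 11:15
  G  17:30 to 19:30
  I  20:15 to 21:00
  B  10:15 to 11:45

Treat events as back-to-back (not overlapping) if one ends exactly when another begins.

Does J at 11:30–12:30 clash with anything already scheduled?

A: ends 11:15 at or before J starts 11:30 → clear.
C: starts 09:45 before J ends 12:30, and ends 12:00 after J starts 11:30 → overlap.
B: starts 10:15 before J ends 12:30, and ends 11:45 after J starts 11:30 → overlap.
D: starts 11:45 before J ends 12:30, and ends 14:15 after J starts 11:30 → overlap.
E: starts 12:45 at or after J ends 12:30 → clear.
F: starts 13:15 at or after J ends 12:30 → clear.
G: starts 17:30 at or after J ends 12:30 → clear.
H: starts 19:15 at or after J ends 12:30 → clear.
I: starts 20:15 at or after J ends 12:30 → clear.
J overlaps B, C, D.

Yes — it overlaps B, C, D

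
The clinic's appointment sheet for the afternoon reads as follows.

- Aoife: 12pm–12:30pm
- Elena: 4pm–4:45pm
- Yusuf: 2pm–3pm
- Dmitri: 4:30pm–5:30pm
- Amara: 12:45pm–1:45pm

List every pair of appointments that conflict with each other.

Dmitri & Elena

Sorted by start: Aoife, Amara, Yusuf, Elena, Dmitri.
Amara starts after Aoife ends, so Aoife has no further overlaps.
Yusuf starts after Amara ends, so Amara has no further overlaps.
Elena starts after Yusuf ends, so Yusuf has no further overlaps.
Dmitri starts before Elena ends → Elena and Dmitri overlap.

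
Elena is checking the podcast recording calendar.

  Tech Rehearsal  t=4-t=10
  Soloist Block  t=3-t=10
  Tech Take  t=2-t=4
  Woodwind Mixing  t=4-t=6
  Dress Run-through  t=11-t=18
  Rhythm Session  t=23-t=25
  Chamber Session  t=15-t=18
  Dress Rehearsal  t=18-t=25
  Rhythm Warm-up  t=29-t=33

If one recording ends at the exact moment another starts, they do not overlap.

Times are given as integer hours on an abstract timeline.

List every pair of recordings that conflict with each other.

Two intervals overlap when each starts before the other ends.
Sorted by start: Tech Take, Soloist Block, Tech Rehearsal, Woodwind Mixing, Dress Run-through, Chamber Session, Dress Rehearsal, Rhythm Session, Rhythm Warm-up.
Soloist Block starts before Tech Take ends → Tech Take and Soloist Block overlap.
Tech Rehearsal starts exactly when Tech Take ends (back-to-back, no overlap), so Tech Take has no further overlaps.
Tech Rehearsal starts before Soloist Block ends → Soloist Block and Tech Rehearsal overlap.
Woodwind Mixing starts before Soloist Block ends → Soloist Block and Woodwind Mixing overlap.
Dress Run-through starts after Soloist Block ends, so Soloist Block has no further overlaps.
Woodwind Mixing starts before Tech Rehearsal ends → Tech Rehearsal and Woodwind Mixing overlap.
Dress Run-through starts after Tech Rehearsal ends, so Tech Rehearsal has no further overlaps.
Dress Run-through starts after Woodwind Mixing ends, so Woodwind Mixing has no further overlaps.
Chamber Session starts before Dress Run-through ends → Dress Run-through and Chamber Session overlap.
Dress Rehearsal starts exactly when Dress Run-through ends (back-to-back, no overlap), so Dress Run-through has no further overlaps.
Dress Rehearsal starts exactly when Chamber Session ends (back-to-back, no overlap), so Chamber Session has no further overlaps.
Rhythm Session starts before Dress Rehearsal ends → Dress Rehearsal and Rhythm Session overlap.
Rhythm Warm-up starts after Dress Rehearsal ends.
Rhythm Warm-up starts after Rhythm Session ends.

Chamber Session & Dress Run-through, Dress Rehearsal & Rhythm Session, Soloist Block & Tech Rehearsal, Soloist Block & Tech Take, Soloist Block & Woodwind Mixing, Tech Rehearsal & Woodwind Mixing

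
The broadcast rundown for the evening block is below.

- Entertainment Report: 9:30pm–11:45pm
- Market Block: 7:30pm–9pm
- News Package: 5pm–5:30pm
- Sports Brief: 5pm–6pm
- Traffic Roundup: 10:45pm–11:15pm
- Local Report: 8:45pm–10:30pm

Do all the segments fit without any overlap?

No

Two intervals overlap when each starts before the other ends.
Sorted by start: Sports Brief, News Package, Market Block, Local Report, Entertainment Report, Traffic Roundup.
News Package starts before Sports Brief ends → Sports Brief and News Package overlap.
That's a conflict, so the schedule is not conflict-free.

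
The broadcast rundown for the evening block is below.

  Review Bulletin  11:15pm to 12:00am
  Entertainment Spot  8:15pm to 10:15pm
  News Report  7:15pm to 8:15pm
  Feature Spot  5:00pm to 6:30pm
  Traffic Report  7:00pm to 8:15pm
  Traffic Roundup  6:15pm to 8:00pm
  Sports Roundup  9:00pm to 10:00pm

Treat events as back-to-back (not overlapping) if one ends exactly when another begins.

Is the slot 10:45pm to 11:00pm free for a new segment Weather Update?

Yes — the slot is free

Feature Spot: ends 6:30pm at or before Weather Update starts 10:45pm → clear.
Traffic Roundup: ends 8:00pm at or before Weather Update starts 10:45pm → clear.
Traffic Report: ends 8:15pm at or before Weather Update starts 10:45pm → clear.
News Report: ends 8:15pm at or before Weather Update starts 10:45pm → clear.
Entertainment Spot: ends 10:15pm at or before Weather Update starts 10:45pm → clear.
Sports Roundup: ends 10:00pm at or before Weather Update starts 10:45pm → clear.
Review Bulletin: starts 11:15pm at or after Weather Update ends 11:00pm → clear.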